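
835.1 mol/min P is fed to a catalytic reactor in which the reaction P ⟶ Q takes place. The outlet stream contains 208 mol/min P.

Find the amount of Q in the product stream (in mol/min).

627 mol/min

For P: n = n₀ − 1ξ → 208 = 835.1 − 1ξ, giving ξ = 627.1 mol/min.
Outlet amounts (n = n₀ + ν ξ):
  P: 835.1 − 1(627.1) = 208
  Q: 0 + 1(627.1) = 627.1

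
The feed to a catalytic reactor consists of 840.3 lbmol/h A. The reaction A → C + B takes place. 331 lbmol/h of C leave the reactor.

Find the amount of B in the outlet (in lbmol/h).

For C: n = n₀ + 1ξ → 331 = 0 + 1ξ, giving ξ = 331 lbmol/h.
Outlet amounts (n = n₀ + ν ξ):
  A: 840.3 − 1(331) = 509.3
  C: 0 + 1(331) = 331
  B: 0 + 1(331) = 331

331 lbmol/h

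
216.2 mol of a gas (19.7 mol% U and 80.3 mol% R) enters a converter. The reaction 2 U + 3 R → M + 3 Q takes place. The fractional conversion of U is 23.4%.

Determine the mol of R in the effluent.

U reacted = 0.234 × 42.59 = 9.966 mol; ν_U = −2, so ξ = 9.966/2 = 4.983 mol.
Outlet amounts (n = n₀ + ν ξ):
  U: 42.59 − 2(4.983) = 32.63
  R: 173.6 − 3(4.983) = 158.7
  M: 0 + 1(4.983) = 4.983
  Q: 0 + 3(4.983) = 14.95

159 mol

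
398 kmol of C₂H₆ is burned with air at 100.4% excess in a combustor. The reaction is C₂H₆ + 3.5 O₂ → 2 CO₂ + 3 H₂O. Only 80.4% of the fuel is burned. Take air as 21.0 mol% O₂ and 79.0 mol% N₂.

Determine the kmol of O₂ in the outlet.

Stoichiometric O₂ = 3.5 × 398 = 1393 kmol; O₂ fed = 1393 × 2.004 = 2792 kmol.
N₂ fed = 2792 × 79/21 = 10500 kmol.
Fuel reacted = 0.804 × 398 → ξ = 320 kmol.
Outlet (n = n₀ + ν ξ):
  C₂H₆: 398 − 1(320) = 78.01
  O₂: 2792 − 3.5(320) = 1672
  N₂: 10500 (inert)
  CO₂: 0 + 2(320) = 640
  H₂O: 0 + 3(320) = 960

1670 kmol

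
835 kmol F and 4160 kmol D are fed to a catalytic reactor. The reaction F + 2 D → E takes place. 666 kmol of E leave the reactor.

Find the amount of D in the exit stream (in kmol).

2830 kmol

For E: n = n₀ + 1ξ → 666 = 0 + 1ξ, giving ξ = 666 kmol.
Outlet amounts (n = n₀ + ν ξ):
  F: 835 − 1(666) = 169
  D: 4160 − 2(666) = 2828
  E: 0 + 1(666) = 666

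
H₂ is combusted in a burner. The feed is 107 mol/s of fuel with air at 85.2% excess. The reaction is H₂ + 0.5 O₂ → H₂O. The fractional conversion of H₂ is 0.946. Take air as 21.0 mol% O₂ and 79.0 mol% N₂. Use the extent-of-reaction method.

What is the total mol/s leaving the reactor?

528 mol/s

Stoichiometric O₂ = 0.5 × 107 = 53.5 mol/s; O₂ fed = 53.5 × 1.852 = 99.08 mol/s.
N₂ fed = 99.08 × 79/21 = 372.7 mol/s.
Fuel reacted = 0.946 × 107 → ξ = 101.2 mol/s.
Outlet (n = n₀ + ν ξ):
  H₂: 107 − 1(101.2) = 5.778
  O₂: 99.08 − 0.5(101.2) = 48.47
  N₂: 372.7 (inert)
  H₂O: 0 + 1(101.2) = 101.2
Total out = 5.778 + 48.47 + 372.7 + 101.2 = 528.2 mol/s.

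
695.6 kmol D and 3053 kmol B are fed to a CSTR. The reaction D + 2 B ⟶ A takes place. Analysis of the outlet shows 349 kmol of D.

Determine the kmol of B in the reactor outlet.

For D: n = n₀ − 1ξ → 349 = 695.6 − 1ξ, giving ξ = 346.6 kmol.
Outlet amounts (n = n₀ + ν ξ):
  D: 695.6 − 1(346.6) = 349
  B: 3053 − 2(346.6) = 2360
  A: 0 + 1(346.6) = 346.6

2360 kmol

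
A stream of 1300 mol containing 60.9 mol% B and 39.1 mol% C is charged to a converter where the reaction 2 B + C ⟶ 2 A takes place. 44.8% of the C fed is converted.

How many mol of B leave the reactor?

336 mol

C reacted = 0.448 × 508.3 = 227.7 mol; ν_C = −1, so ξ = 227.7/1 = 227.7 mol.
Outlet amounts (n = n₀ + ν ξ):
  B: 791.7 − 2(227.7) = 336.3
  C: 508.3 − 1(227.7) = 280.6
  A: 0 + 2(227.7) = 455.4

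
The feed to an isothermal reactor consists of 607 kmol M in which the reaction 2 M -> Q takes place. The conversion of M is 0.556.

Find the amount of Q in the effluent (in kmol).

M reacted = 0.556 × 607 = 337.5 kmol; ν_M = −2, so ξ = 337.5/2 = 168.7 kmol.
Outlet amounts (n = n₀ + ν ξ):
  M: 607 − 2(168.7) = 269.5
  Q: 0 + 1(168.7) = 168.7

169 kmol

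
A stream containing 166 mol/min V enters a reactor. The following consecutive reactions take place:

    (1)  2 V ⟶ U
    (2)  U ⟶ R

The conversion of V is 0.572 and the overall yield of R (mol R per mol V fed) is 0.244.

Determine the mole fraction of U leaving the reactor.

Conversion of V: V consumed = 2ξ₁ = 0.572 × 166 → ξ₁ = 47.48 mol/min.
Yield of R: 1ξ₂ / 166 = 0.244 → ξ₂ = 40.5 mol/min.
Outlet amounts (n = n₀ + Σ ν·ξ):
  V: 166 − 2(47.48) = 71.05
  U: 0 + 1(47.48) − 1(40.5) = 6.972
  R: 0 + 1(40.5) = 40.5
Total out = 118.5 mol/min; y_U = 6.972 / 118.5 = 0.05882.

0.0588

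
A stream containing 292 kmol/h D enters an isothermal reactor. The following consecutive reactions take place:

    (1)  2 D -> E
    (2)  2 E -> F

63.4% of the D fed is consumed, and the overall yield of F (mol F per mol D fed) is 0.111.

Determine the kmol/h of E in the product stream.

27.7 kmol/h

Conversion of D: D consumed = 2ξ₁ = 0.634 × 292 → ξ₁ = 92.56 kmol/h.
Yield of F: 1ξ₂ / 292 = 0.111 → ξ₂ = 32.41 kmol/h.
Outlet amounts (n = n₀ + Σ ν·ξ):
  D: 292 − 2(92.56) = 106.9
  E: 0 + 1(92.56) − 2(32.41) = 27.74
  F: 0 + 1(32.41) = 32.41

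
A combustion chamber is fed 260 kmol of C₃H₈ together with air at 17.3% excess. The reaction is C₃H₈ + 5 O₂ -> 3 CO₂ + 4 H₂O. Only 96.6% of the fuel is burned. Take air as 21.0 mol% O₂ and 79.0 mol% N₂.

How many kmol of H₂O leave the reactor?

Stoichiometric O₂ = 5 × 260 = 1300 kmol; O₂ fed = 1300 × 1.173 = 1525 kmol.
N₂ fed = 1525 × 79/21 = 5737 kmol.
Fuel reacted = 0.966 × 260 → ξ = 251.2 kmol.
Outlet (n = n₀ + ν ξ):
  C₃H₈: 260 − 1(251.2) = 8.84
  O₂: 1525 − 5(251.2) = 269.1
  N₂: 5737 (inert)
  CO₂: 0 + 3(251.2) = 753.5
  H₂O: 0 + 4(251.2) = 1005

1000 kmol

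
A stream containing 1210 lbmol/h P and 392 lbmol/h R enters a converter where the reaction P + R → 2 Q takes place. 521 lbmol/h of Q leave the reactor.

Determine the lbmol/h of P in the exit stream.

For Q: n = n₀ + 2ξ → 521 = 0 + 2ξ, giving ξ = 260.5 lbmol/h.
Outlet amounts (n = n₀ + ν ξ):
  P: 1210 − 1(260.5) = 949.5
  R: 392 − 1(260.5) = 131.5
  Q: 0 + 2(260.5) = 521

950 lbmol/h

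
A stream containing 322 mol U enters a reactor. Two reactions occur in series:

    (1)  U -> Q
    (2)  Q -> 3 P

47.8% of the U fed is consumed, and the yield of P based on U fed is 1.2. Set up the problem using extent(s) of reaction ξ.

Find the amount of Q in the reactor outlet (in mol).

25.1 mol

Conversion of U: U consumed = 1ξ₁ = 0.478 × 322 → ξ₁ = 153.9 mol.
Yield of P: 3ξ₂ / 322 = 1.2 → ξ₂ = 128.8 mol.
Outlet amounts (n = n₀ + Σ ν·ξ):
  U: 322 − 1(153.9) = 168.1
  Q: 0 + 1(153.9) − 1(128.8) = 25.12
  P: 0 + 3(128.8) = 386.4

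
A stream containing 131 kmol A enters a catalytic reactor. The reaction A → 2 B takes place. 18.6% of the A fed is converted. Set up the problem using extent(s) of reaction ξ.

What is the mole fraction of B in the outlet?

0.314

A reacted = 0.186 × 131 = 24.37 kmol; ν_A = −1, so ξ = 24.37/1 = 24.37 kmol.
Outlet amounts (n = n₀ + ν ξ):
  A: 131 − 1(24.37) = 106.6
  B: 0 + 2(24.37) = 48.73
Total out = 155.4 kmol; y_B = 48.73 / 155.4 = 0.3137.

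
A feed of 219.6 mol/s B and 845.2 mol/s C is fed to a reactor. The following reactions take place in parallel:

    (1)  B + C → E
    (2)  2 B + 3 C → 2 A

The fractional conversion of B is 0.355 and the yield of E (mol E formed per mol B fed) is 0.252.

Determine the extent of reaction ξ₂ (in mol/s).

ξ₂ = 11.3 mol/s

Yield of E: 1ξ₁ / 219.6 = 0.252 → ξ₁ = 55.34 mol/s.
Conversion of B: 1ξ₁ + 2ξ₂ = 0.355 × 219.6 = 77.96 → ξ₂ = 11.31 mol/s.
Outlet amounts (n = n₀ + Σ ν·ξ):
  B: 219.6 − 1(55.34) − 2(11.31) = 141.6
  C: 845.2 − 1(55.34) − 3(11.31) = 755.9
  E: 0 + 1(55.34) = 55.34
  A: 0 + 2(11.31) = 22.62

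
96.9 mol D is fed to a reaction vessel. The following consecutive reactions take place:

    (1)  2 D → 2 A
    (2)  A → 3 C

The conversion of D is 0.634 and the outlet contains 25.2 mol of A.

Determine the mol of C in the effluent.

Conversion of D: D consumed = 2ξ₁ = 0.634 × 96.9 → ξ₁ = 30.72 mol.
A balance: n_A = 0 + 2ξ₁ − 1ξ₂ = 25.2 → ξ₂ = (2·30.72 − 25.2)/1 = 36.23 mol.
Outlet amounts (n = n₀ + Σ ν·ξ):
  D: 96.9 − 2(30.72) = 35.47
  A: 0 + 2(30.72) − 1(36.23) = 25.2
  C: 0 + 3(36.23) = 108.7

109 mol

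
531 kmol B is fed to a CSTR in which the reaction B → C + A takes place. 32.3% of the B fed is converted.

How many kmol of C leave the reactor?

B reacted = 0.323 × 531 = 171.5 kmol; ν_B = −1, so ξ = 171.5/1 = 171.5 kmol.
Outlet amounts (n = n₀ + ν ξ):
  B: 531 − 1(171.5) = 359.5
  C: 0 + 1(171.5) = 171.5
  A: 0 + 1(171.5) = 171.5

172 kmol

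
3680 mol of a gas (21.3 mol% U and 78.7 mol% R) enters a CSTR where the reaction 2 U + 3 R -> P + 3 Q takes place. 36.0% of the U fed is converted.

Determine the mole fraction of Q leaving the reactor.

U reacted = 0.36 × 783.8 = 282.2 mol; ν_U = −2, so ξ = 282.2/2 = 141.1 mol.
Outlet amounts (n = n₀ + ν ξ):
  U: 783.8 − 2(141.1) = 501.7
  R: 2896 − 3(141.1) = 2473
  P: 0 + 1(141.1) = 141.1
  Q: 0 + 3(141.1) = 423.3
Total out = 3539 mol; y_Q = 423.3 / 3539 = 0.1196.

0.12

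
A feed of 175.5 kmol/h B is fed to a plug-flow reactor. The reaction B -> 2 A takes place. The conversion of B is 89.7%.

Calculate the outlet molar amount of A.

315 kmol/h

B reacted = 0.897 × 175.5 = 157.4 kmol/h; ν_B = −1, so ξ = 157.4/1 = 157.4 kmol/h.
Outlet amounts (n = n₀ + ν ξ):
  B: 175.5 − 1(157.4) = 18.08
  A: 0 + 2(157.4) = 314.8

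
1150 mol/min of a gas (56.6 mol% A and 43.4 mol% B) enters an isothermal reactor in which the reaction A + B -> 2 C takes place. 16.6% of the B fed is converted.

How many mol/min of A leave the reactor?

568 mol/min

B reacted = 0.166 × 499.1 = 82.85 mol/min; ν_B = −1, so ξ = 82.85/1 = 82.85 mol/min.
Outlet amounts (n = n₀ + ν ξ):
  A: 650.9 − 1(82.85) = 568
  B: 499.1 − 1(82.85) = 416.2
  C: 0 + 2(82.85) = 165.7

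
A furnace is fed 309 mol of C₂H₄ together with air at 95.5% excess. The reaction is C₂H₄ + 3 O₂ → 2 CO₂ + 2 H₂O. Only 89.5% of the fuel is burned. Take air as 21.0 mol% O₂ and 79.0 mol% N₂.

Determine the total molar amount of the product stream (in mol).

8940 mol

Stoichiometric O₂ = 3 × 309 = 927 mol; O₂ fed = 927 × 1.955 = 1812 mol.
N₂ fed = 1812 × 79/21 = 6818 mol.
Fuel reacted = 0.895 × 309 → ξ = 276.6 mol.
Outlet (n = n₀ + ν ξ):
  C₂H₄: 309 − 1(276.6) = 32.44
  O₂: 1812 − 3(276.6) = 982.6
  N₂: 6818 (inert)
  CO₂: 0 + 2(276.6) = 553.1
  H₂O: 0 + 2(276.6) = 553.1
Total out = 32.44 + 982.6 + 6818 + 553.1 + 553.1 = 8939 mol.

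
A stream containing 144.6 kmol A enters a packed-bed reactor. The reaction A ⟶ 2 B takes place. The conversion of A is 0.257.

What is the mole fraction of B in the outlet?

0.409

A reacted = 0.257 × 144.6 = 37.16 kmol; ν_A = −1, so ξ = 37.16/1 = 37.16 kmol.
Outlet amounts (n = n₀ + ν ξ):
  A: 144.6 − 1(37.16) = 107.4
  B: 0 + 2(37.16) = 74.32
Total out = 181.8 kmol; y_B = 74.32 / 181.8 = 0.4089.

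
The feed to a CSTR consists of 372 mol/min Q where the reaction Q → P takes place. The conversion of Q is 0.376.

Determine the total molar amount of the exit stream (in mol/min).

Q reacted = 0.376 × 372 = 139.9 mol/min; ν_Q = −1, so ξ = 139.9/1 = 139.9 mol/min.
Outlet amounts (n = n₀ + ν ξ):
  Q: 372 − 1(139.9) = 232.1
  P: 0 + 1(139.9) = 139.9
Total out = 232.1 + 139.9 = 372 mol/min.

372 mol/min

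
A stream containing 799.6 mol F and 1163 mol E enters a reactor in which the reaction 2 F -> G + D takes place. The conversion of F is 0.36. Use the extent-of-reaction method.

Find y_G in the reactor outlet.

0.0733

F reacted = 0.36 × 799.6 = 287.9 mol; ν_F = −2, so ξ = 287.9/2 = 143.9 mol.
Outlet amounts (n = n₀ + ν ξ):
  F: 799.6 − 2(143.9) = 511.7
  G: 0 + 1(143.9) = 143.9
  D: 0 + 1(143.9) = 143.9
  E: 1163 (inert)
Total out = 1963 mol; y_G = 143.9 / 1963 = 0.07334.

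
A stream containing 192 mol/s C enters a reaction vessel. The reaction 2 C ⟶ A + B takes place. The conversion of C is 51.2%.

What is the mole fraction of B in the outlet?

C reacted = 0.512 × 192 = 98.3 mol/s; ν_C = −2, so ξ = 98.3/2 = 49.15 mol/s.
Outlet amounts (n = n₀ + ν ξ):
  C: 192 − 2(49.15) = 93.7
  A: 0 + 1(49.15) = 49.15
  B: 0 + 1(49.15) = 49.15
Total out = 192 mol/s; y_B = 49.15 / 192 = 0.256.

0.256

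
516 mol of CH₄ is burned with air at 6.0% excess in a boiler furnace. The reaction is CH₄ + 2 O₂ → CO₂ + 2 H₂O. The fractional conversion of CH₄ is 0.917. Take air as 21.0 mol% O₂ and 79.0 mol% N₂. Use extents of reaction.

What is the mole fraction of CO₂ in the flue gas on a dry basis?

Stoichiometric O₂ = 2 × 516 = 1032 mol; O₂ fed = 1032 × 1.060 = 1094 mol.
N₂ fed = 1094 × 79/21 = 4115 mol.
Fuel reacted = 0.917 × 516 → ξ = 473.2 mol.
Outlet (n = n₀ + ν ξ):
  CH₄: 516 − 1(473.2) = 42.83
  O₂: 1094 − 2(473.2) = 147.6
  N₂: 4115 (inert)
  CO₂: 0 + 1(473.2) = 473.2
  H₂O: 0 + 2(473.2) = 946.3
Dry total = 4779 mol; y_CO₂ (dry) = 473.2 / 4779 = 0.09901.

0.099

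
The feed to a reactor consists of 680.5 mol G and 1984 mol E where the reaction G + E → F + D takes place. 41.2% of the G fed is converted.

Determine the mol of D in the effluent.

G reacted = 0.412 × 680.5 = 280.4 mol; ν_G = −1, so ξ = 280.4/1 = 280.4 mol.
Outlet amounts (n = n₀ + ν ξ):
  G: 680.5 − 1(280.4) = 400.1
  E: 1984 − 1(280.4) = 1704
  F: 0 + 1(280.4) = 280.4
  D: 0 + 1(280.4) = 280.4

280 mol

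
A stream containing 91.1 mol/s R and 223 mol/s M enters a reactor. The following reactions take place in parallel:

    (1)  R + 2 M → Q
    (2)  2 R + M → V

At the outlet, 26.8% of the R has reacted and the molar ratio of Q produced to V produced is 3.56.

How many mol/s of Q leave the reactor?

Conversion of R: R consumed = 0.268 × 91.1 = 24.41 mol/s = 1ξ₁ + 2ξ₂.
Selectivity: 1ξ₁ / (1ξ₂) = 3.56 → ξ₁ = 3.56 ξ₂.
Substitute: (1·3.56 + 2) ξ₂ = 24.41 → ξ₂ = 4.391 mol/s, ξ₁ = 15.63 mol/s.
Outlet amounts (n = n₀ + Σ ν·ξ):
  R: 91.1 − 1(15.63) − 2(4.391) = 66.69
  M: 223 − 2(15.63) − 1(4.391) = 187.3
  Q: 0 + 1(15.63) = 15.63
  V: 0 + 1(4.391) = 4.391

15.6 mol/s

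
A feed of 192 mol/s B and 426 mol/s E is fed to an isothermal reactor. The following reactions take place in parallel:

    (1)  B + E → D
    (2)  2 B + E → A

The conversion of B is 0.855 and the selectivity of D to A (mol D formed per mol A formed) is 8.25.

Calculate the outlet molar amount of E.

278 mol/s

Conversion of B: B consumed = 0.855 × 192 = 164.2 mol/s = 1ξ₁ + 2ξ₂.
Selectivity: 1ξ₁ / (1ξ₂) = 8.25 → ξ₁ = 8.25 ξ₂.
Substitute: (1·8.25 + 2) ξ₂ = 164.2 → ξ₂ = 16.02 mol/s, ξ₁ = 132.1 mol/s.
Outlet amounts (n = n₀ + Σ ν·ξ):
  B: 192 − 1(132.1) − 2(16.02) = 27.84
  E: 426 − 1(132.1) − 1(16.02) = 277.9
  D: 0 + 1(132.1) = 132.1
  A: 0 + 1(16.02) = 16.02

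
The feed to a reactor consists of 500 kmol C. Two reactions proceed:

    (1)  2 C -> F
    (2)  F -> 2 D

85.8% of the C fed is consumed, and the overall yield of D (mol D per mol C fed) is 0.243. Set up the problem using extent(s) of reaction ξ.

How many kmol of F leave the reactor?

Conversion of C: C consumed = 2ξ₁ = 0.858 × 500 → ξ₁ = 214.5 kmol.
Yield of D: 2ξ₂ / 500 = 0.243 → ξ₂ = 60.75 kmol.
Outlet amounts (n = n₀ + Σ ν·ξ):
  C: 500 − 2(214.5) = 71
  F: 0 + 1(214.5) − 1(60.75) = 153.8
  D: 0 + 2(60.75) = 121.5

154 kmol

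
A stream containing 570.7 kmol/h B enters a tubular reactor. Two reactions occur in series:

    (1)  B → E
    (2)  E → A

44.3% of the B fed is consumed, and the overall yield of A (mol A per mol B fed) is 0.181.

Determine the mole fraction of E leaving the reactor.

0.262

Conversion of B: B consumed = 1ξ₁ = 0.443 × 570.7 → ξ₁ = 252.8 kmol/h.
Yield of A: 1ξ₂ / 570.7 = 0.181 → ξ₂ = 103.3 kmol/h.
Outlet amounts (n = n₀ + Σ ν·ξ):
  B: 570.7 − 1(252.8) = 317.9
  E: 0 + 1(252.8) − 1(103.3) = 149.5
  A: 0 + 1(103.3) = 103.3
Total out = 570.7 kmol/h; y_E = 149.5 / 570.7 = 0.262.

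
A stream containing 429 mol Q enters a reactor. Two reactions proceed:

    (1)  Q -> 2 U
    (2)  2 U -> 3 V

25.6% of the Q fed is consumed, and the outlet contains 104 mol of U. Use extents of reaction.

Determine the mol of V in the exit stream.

Conversion of Q: Q consumed = 1ξ₁ = 0.256 × 429 → ξ₁ = 109.8 mol.
U balance: n_U = 0 + 2ξ₁ − 2ξ₂ = 104 → ξ₂ = (2·109.8 − 104)/2 = 57.82 mol.
Outlet amounts (n = n₀ + Σ ν·ξ):
  Q: 429 − 1(109.8) = 319.2
  U: 0 + 2(109.8) − 2(57.82) = 104
  V: 0 + 3(57.82) = 173.5

173 mol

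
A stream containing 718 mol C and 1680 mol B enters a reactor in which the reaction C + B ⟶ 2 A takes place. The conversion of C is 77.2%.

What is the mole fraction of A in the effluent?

0.462

C reacted = 0.772 × 718 = 554.3 mol; ν_C = −1, so ξ = 554.3/1 = 554.3 mol.
Outlet amounts (n = n₀ + ν ξ):
  C: 718 − 1(554.3) = 163.7
  B: 1680 − 1(554.3) = 1126
  A: 0 + 2(554.3) = 1109
Total out = 2398 mol; y_A = 1109 / 2398 = 0.4623.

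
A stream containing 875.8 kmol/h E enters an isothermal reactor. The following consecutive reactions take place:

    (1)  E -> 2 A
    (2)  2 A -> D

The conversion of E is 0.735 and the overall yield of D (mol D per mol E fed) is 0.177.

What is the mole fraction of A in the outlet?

Conversion of E: E consumed = 1ξ₁ = 0.735 × 875.8 → ξ₁ = 643.7 kmol/h.
Yield of D: 1ξ₂ / 875.8 = 0.177 → ξ₂ = 155 kmol/h.
Outlet amounts (n = n₀ + Σ ν·ξ):
  E: 875.8 − 1(643.7) = 232.1
  A: 0 + 2(643.7) − 2(155) = 977.4
  D: 0 + 1(155) = 155
Total out = 1364 kmol/h; y_A = 977.4 / 1364 = 0.7163.

0.716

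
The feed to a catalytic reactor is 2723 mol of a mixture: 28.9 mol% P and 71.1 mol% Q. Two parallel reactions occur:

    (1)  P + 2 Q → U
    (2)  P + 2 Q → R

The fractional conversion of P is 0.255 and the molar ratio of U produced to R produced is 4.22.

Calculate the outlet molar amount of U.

Conversion of P: P consumed = 0.255 × 786.9 = 200.7 mol = 1ξ₁ + 1ξ₂.
Selectivity: 1ξ₁ / (1ξ₂) = 4.22 → ξ₁ = 4.22 ξ₂.
Substitute: (1·4.22 + 1) ξ₂ = 200.7 → ξ₂ = 38.44 mol, ξ₁ = 162.2 mol.
Outlet amounts (n = n₀ + Σ ν·ξ):
  P: 786.9 − 1(162.2) − 1(38.44) = 586.3
  Q: 1936 − 2(162.2) − 2(38.44) = 1535
  U: 0 + 1(162.2) = 162.2
  R: 0 + 1(38.44) = 38.44

162 mol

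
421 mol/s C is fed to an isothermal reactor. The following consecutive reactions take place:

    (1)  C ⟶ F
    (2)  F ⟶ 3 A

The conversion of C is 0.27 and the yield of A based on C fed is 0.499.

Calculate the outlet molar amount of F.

43.6 mol/s

Conversion of C: C consumed = 1ξ₁ = 0.27 × 421 → ξ₁ = 113.7 mol/s.
Yield of A: 3ξ₂ / 421 = 0.499 → ξ₂ = 70.03 mol/s.
Outlet amounts (n = n₀ + Σ ν·ξ):
  C: 421 − 1(113.7) = 307.3
  F: 0 + 1(113.7) − 1(70.03) = 43.64
  A: 0 + 3(70.03) = 210.1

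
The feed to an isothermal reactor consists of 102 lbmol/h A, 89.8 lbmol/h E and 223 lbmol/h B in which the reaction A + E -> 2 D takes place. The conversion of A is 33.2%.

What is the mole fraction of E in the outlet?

A reacted = 0.332 × 102 = 33.86 lbmol/h; ν_A = −1, so ξ = 33.86/1 = 33.86 lbmol/h.
Outlet amounts (n = n₀ + ν ξ):
  A: 102 − 1(33.86) = 68.14
  E: 89.8 − 1(33.86) = 55.94
  D: 0 + 2(33.86) = 67.73
  B: 223 (inert)
Total out = 414.8 lbmol/h; y_E = 55.94 / 414.8 = 0.1349.

0.135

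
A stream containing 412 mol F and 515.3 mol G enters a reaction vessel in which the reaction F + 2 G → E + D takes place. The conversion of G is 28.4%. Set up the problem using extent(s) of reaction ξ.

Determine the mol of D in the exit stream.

G reacted = 0.284 × 515.3 = 146.3 mol; ν_G = −2, so ξ = 146.3/2 = 73.17 mol.
Outlet amounts (n = n₀ + ν ξ):
  F: 412 − 1(73.17) = 338.8
  G: 515.3 − 2(73.17) = 369
  E: 0 + 1(73.17) = 73.17
  D: 0 + 1(73.17) = 73.17

73.2 mol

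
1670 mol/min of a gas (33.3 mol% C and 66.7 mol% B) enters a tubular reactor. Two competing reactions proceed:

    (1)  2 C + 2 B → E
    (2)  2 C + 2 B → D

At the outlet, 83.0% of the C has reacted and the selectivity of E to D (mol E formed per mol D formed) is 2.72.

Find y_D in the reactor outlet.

Conversion of C: C consumed = 0.83 × 556.1 = 461.6 mol/min = 2ξ₁ + 2ξ₂.
Selectivity: 1ξ₁ / (1ξ₂) = 2.72 → ξ₁ = 2.72 ξ₂.
Substitute: (2·2.72 + 2) ξ₂ = 461.6 → ξ₂ = 62.04 mol/min, ξ₁ = 168.7 mol/min.
Outlet amounts (n = n₀ + Σ ν·ξ):
  C: 556.1 − 2(168.7) − 2(62.04) = 94.54
  B: 1114 − 2(168.7) − 2(62.04) = 652.3
  E: 0 + 1(168.7) = 168.7
  D: 0 + 1(62.04) = 62.04
Total out = 977.6 mol/min; y_D = 62.04 / 977.6 = 0.06346.

0.0635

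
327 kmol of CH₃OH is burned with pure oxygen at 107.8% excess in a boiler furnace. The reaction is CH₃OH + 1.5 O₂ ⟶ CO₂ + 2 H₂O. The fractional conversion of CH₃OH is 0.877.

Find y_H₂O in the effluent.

0.385

Stoichiometric O₂ = 1.5 × 327 = 490.5 kmol; O₂ fed = 490.5 × 2.078 = 1019 kmol.
Fuel reacted = 0.877 × 327 → ξ = 286.8 kmol.
Outlet (n = n₀ + ν ξ):
  CH₃OH: 327 − 1(286.8) = 40.22
  O₂: 1019 − 1.5(286.8) = 589.1
  CO₂: 0 + 1(286.8) = 286.8
  H₂O: 0 + 2(286.8) = 573.6
Total out = 1490 kmol; y_H₂O = 573.6 / 1490 = 0.385.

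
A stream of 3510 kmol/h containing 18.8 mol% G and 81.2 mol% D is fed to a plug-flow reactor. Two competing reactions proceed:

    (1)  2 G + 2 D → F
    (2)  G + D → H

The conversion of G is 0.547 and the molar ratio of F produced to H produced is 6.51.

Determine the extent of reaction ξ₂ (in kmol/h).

ξ₂ = 25.7 kmol/h

Conversion of G: G consumed = 0.547 × 659.9 = 361 kmol/h = 2ξ₁ + 1ξ₂.
Selectivity: 1ξ₁ / (1ξ₂) = 6.51 → ξ₁ = 6.51 ξ₂.
Substitute: (2·6.51 + 1) ξ₂ = 361 → ξ₂ = 25.75 kmol/h, ξ₁ = 167.6 kmol/h.
Outlet amounts (n = n₀ + Σ ν·ξ):
  G: 659.9 − 2(167.6) − 1(25.75) = 298.9
  D: 2850 − 2(167.6) − 1(25.75) = 2489
  F: 0 + 1(167.6) = 167.6
  H: 0 + 1(25.75) = 25.75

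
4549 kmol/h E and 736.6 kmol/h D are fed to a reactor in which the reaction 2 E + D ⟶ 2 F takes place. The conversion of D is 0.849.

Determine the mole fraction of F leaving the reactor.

0.268

D reacted = 0.849 × 736.6 = 625.4 kmol/h; ν_D = −1, so ξ = 625.4/1 = 625.4 kmol/h.
Outlet amounts (n = n₀ + ν ξ):
  E: 4549 − 2(625.4) = 3298
  D: 736.6 − 1(625.4) = 111.2
  F: 0 + 2(625.4) = 1251
Total out = 4660 kmol/h; y_F = 1251 / 4660 = 0.2684.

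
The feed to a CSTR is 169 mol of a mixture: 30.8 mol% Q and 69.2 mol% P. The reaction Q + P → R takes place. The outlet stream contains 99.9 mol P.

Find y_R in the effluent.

0.112

For P: n = n₀ − 1ξ → 99.9 = 116.9 − 1ξ, giving ξ = 17.05 mol.
Outlet amounts (n = n₀ + ν ξ):
  Q: 52.05 − 1(17.05) = 35
  P: 116.9 − 1(17.05) = 99.9
  R: 0 + 1(17.05) = 17.05
Total out = 152 mol; y_R = 17.05 / 152 = 0.1122.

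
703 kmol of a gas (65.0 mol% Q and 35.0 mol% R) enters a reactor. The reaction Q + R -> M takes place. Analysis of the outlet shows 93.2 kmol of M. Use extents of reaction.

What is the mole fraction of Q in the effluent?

For M: n = n₀ + 1ξ → 93.2 = 0 + 1ξ, giving ξ = 93.2 kmol.
Outlet amounts (n = n₀ + ν ξ):
  Q: 456.9 − 1(93.2) = 363.8
  R: 246.1 − 1(93.2) = 152.9
  M: 0 + 1(93.2) = 93.2
Total out = 609.8 kmol; y_Q = 363.8 / 609.8 = 0.5965.

0.597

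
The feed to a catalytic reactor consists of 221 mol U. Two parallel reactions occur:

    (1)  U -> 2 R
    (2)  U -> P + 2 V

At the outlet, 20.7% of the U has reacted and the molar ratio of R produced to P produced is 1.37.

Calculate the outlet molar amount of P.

Conversion of U: U consumed = 0.207 × 221 = 45.75 mol = 1ξ₁ + 1ξ₂.
Selectivity: 2ξ₁ / (1ξ₂) = 1.37 → ξ₁ = 0.685 ξ₂.
Substitute: (1·0.685 + 1) ξ₂ = 45.75 → ξ₂ = 27.15 mol, ξ₁ = 18.6 mol.
Outlet amounts (n = n₀ + Σ ν·ξ):
  U: 221 − 1(18.6) − 1(27.15) = 175.3
  R: 0 + 2(18.6) = 37.19
  P: 0 + 1(27.15) = 27.15
  V: 0 + 2(27.15) = 54.3

27.1 mol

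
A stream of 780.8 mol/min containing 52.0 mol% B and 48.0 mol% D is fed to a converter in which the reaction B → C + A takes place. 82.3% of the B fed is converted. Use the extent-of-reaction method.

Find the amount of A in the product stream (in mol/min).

B reacted = 0.823 × 406 = 334.2 mol/min; ν_B = −1, so ξ = 334.2/1 = 334.2 mol/min.
Outlet amounts (n = n₀ + ν ξ):
  B: 406 − 1(334.2) = 71.86
  C: 0 + 1(334.2) = 334.2
  A: 0 + 1(334.2) = 334.2
  D: 374.8 (inert)

334 mol/min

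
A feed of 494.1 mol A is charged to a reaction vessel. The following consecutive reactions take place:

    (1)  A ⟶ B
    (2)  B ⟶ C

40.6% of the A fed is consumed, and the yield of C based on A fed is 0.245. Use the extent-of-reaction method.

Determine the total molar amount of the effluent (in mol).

494 mol

Conversion of A: A consumed = 1ξ₁ = 0.406 × 494.1 → ξ₁ = 200.6 mol.
Yield of C: 1ξ₂ / 494.1 = 0.245 → ξ₂ = 121.1 mol.
Outlet amounts (n = n₀ + Σ ν·ξ):
  A: 494.1 − 1(200.6) = 293.5
  B: 0 + 1(200.6) − 1(121.1) = 79.55
  C: 0 + 1(121.1) = 121.1
Total out = 293.5 + 79.55 + 121.1 = 494.1 mol.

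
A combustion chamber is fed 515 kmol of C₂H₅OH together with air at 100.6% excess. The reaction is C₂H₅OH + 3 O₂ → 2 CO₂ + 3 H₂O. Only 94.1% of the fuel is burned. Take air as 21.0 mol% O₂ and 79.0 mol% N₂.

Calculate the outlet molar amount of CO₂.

Stoichiometric O₂ = 3 × 515 = 1545 kmol; O₂ fed = 1545 × 2.006 = 3099 kmol.
N₂ fed = 3099 × 79/21 = 11660 kmol.
Fuel reacted = 0.941 × 515 → ξ = 484.6 kmol.
Outlet (n = n₀ + ν ξ):
  C₂H₅OH: 515 − 1(484.6) = 30.39
  O₂: 3099 − 3(484.6) = 1645
  N₂: 11660 (inert)
  CO₂: 0 + 2(484.6) = 969.2
  H₂O: 0 + 3(484.6) = 1454

969 kmol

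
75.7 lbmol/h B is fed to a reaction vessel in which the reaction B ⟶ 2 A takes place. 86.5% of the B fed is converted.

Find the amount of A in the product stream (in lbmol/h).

131 lbmol/h

B reacted = 0.865 × 75.7 = 65.48 lbmol/h; ν_B = −1, so ξ = 65.48/1 = 65.48 lbmol/h.
Outlet amounts (n = n₀ + ν ξ):
  B: 75.7 − 1(65.48) = 10.22
  A: 0 + 2(65.48) = 131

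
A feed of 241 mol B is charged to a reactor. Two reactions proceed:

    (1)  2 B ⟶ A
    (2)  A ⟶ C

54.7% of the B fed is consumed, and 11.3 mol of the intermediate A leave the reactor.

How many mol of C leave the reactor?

54.6 mol

Conversion of B: B consumed = 2ξ₁ = 0.547 × 241 → ξ₁ = 65.91 mol.
A balance: n_A = 0 + 1ξ₁ − 1ξ₂ = 11.3 → ξ₂ = (1·65.91 − 11.3)/1 = 54.61 mol.
Outlet amounts (n = n₀ + Σ ν·ξ):
  B: 241 − 2(65.91) = 109.2
  A: 0 + 1(65.91) − 1(54.61) = 11.3
  C: 0 + 1(54.61) = 54.61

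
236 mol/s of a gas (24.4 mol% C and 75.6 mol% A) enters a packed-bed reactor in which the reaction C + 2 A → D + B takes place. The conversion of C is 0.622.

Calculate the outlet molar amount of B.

C reacted = 0.622 × 57.58 = 35.82 mol/s; ν_C = −1, so ξ = 35.82/1 = 35.82 mol/s.
Outlet amounts (n = n₀ + ν ξ):
  C: 57.58 − 1(35.82) = 21.77
  A: 178.4 − 2(35.82) = 106.8
  D: 0 + 1(35.82) = 35.82
  B: 0 + 1(35.82) = 35.82

35.8 mol/s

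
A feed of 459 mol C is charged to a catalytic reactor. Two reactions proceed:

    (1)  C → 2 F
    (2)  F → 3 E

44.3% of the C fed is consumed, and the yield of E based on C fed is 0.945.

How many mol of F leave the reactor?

Conversion of C: C consumed = 1ξ₁ = 0.443 × 459 → ξ₁ = 203.3 mol.
Yield of E: 3ξ₂ / 459 = 0.945 → ξ₂ = 144.6 mol.
Outlet amounts (n = n₀ + Σ ν·ξ):
  C: 459 − 1(203.3) = 255.7
  F: 0 + 2(203.3) − 1(144.6) = 262.1
  E: 0 + 3(144.6) = 433.8

262 mol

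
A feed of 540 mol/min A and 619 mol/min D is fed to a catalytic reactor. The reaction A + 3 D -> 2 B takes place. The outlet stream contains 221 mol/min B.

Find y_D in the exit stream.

For B: n = n₀ + 2ξ → 221 = 0 + 2ξ, giving ξ = 110.5 mol/min.
Outlet amounts (n = n₀ + ν ξ):
  A: 540 − 1(110.5) = 429.5
  D: 619 − 3(110.5) = 287.5
  B: 0 + 2(110.5) = 221
Total out = 938 mol/min; y_D = 287.5 / 938 = 0.3065.

0.307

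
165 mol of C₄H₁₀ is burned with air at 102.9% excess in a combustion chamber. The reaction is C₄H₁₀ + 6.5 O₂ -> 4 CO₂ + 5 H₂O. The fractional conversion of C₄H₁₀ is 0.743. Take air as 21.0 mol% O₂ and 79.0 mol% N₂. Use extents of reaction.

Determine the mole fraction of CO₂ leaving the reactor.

0.0458

Stoichiometric O₂ = 6.5 × 165 = 1072 mol; O₂ fed = 1072 × 2.029 = 2176 mol.
N₂ fed = 2176 × 79/21 = 8186 mol.
Fuel reacted = 0.743 × 165 → ξ = 122.6 mol.
Outlet (n = n₀ + ν ξ):
  C₄H₁₀: 165 − 1(122.6) = 42.41
  O₂: 2176 − 6.5(122.6) = 1379
  N₂: 8186 (inert)
  CO₂: 0 + 4(122.6) = 490.4
  H₂O: 0 + 5(122.6) = 613
Total out = 10710 mol; y_CO₂ = 490.4 / 10710 = 0.04578.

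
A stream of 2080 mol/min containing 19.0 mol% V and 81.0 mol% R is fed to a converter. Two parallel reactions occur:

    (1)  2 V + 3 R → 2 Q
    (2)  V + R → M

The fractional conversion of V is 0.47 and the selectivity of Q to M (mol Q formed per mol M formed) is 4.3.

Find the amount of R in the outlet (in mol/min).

Conversion of V: V consumed = 0.47 × 395.2 = 185.7 mol/min = 2ξ₁ + 1ξ₂.
Selectivity: 2ξ₁ / (1ξ₂) = 4.3 → ξ₁ = 2.15 ξ₂.
Substitute: (2·2.15 + 1) ξ₂ = 185.7 → ξ₂ = 35.05 mol/min, ξ₁ = 75.35 mol/min.
Outlet amounts (n = n₀ + Σ ν·ξ):
  V: 395.2 − 2(75.35) − 1(35.05) = 209.5
  R: 1685 − 3(75.35) − 1(35.05) = 1424
  Q: 0 + 2(75.35) = 150.7
  M: 0 + 1(35.05) = 35.05

1420 mol/min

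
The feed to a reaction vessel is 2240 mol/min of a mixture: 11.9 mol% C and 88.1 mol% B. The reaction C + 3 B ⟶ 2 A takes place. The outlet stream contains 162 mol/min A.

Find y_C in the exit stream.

For A: n = n₀ + 2ξ → 162 = 0 + 2ξ, giving ξ = 81 mol/min.
Outlet amounts (n = n₀ + ν ξ):
  C: 266.6 − 1(81) = 185.6
  B: 1973 − 3(81) = 1730
  A: 0 + 2(81) = 162
Total out = 2078 mol/min; y_C = 185.6 / 2078 = 0.0893.

0.0893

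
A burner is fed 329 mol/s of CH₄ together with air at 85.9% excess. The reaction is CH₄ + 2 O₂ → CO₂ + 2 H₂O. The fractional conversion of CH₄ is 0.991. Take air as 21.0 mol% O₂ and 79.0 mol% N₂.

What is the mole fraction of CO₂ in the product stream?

0.053

Stoichiometric O₂ = 2 × 329 = 658 mol/s; O₂ fed = 658 × 1.859 = 1223 mol/s.
N₂ fed = 1223 × 79/21 = 4602 mol/s.
Fuel reacted = 0.991 × 329 → ξ = 326 mol/s.
Outlet (n = n₀ + ν ξ):
  CH₄: 329 − 1(326) = 2.961
  O₂: 1223 − 2(326) = 571.1
  N₂: 4602 (inert)
  CO₂: 0 + 1(326) = 326
  H₂O: 0 + 2(326) = 652.1
Total out = 6154 mol/s; y_CO₂ = 326 / 6154 = 0.05298.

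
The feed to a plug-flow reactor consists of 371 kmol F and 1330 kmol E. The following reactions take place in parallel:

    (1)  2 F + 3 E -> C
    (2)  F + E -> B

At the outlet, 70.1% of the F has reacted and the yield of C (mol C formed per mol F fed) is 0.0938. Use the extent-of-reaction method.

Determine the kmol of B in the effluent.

190 kmol

Yield of C: 1ξ₁ / 371 = 0.0938 → ξ₁ = 34.8 kmol.
Conversion of F: 2ξ₁ + 1ξ₂ = 0.701 × 371 = 260.1 → ξ₂ = 190.5 kmol.
Outlet amounts (n = n₀ + Σ ν·ξ):
  F: 371 − 2(34.8) − 1(190.5) = 110.9
  E: 1330 − 3(34.8) − 1(190.5) = 1035
  C: 0 + 1(34.8) = 34.8
  B: 0 + 1(190.5) = 190.5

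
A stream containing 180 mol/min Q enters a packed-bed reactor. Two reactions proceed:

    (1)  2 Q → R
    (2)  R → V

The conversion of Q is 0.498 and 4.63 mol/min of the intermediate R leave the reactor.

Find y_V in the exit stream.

0.297

Conversion of Q: Q consumed = 2ξ₁ = 0.498 × 180 → ξ₁ = 44.82 mol/min.
R balance: n_R = 0 + 1ξ₁ − 1ξ₂ = 4.63 → ξ₂ = (1·44.82 − 4.63)/1 = 40.19 mol/min.
Outlet amounts (n = n₀ + Σ ν·ξ):
  Q: 180 − 2(44.82) = 90.36
  R: 0 + 1(44.82) − 1(40.19) = 4.63
  V: 0 + 1(40.19) = 40.19
Total out = 135.2 mol/min; y_V = 40.19 / 135.2 = 0.2973.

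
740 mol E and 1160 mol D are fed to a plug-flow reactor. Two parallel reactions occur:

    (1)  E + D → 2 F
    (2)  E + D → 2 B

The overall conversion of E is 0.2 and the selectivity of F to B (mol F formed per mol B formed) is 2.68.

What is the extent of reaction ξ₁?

ξ₁ = 108 mol

Conversion of E: E consumed = 0.2 × 740 = 148 mol = 1ξ₁ + 1ξ₂.
Selectivity: 2ξ₁ / (2ξ₂) = 2.68 → ξ₁ = 2.68 ξ₂.
Substitute: (1·2.68 + 1) ξ₂ = 148 → ξ₂ = 40.22 mol, ξ₁ = 107.8 mol.
Outlet amounts (n = n₀ + Σ ν·ξ):
  E: 740 − 1(107.8) − 1(40.22) = 592
  D: 1160 − 1(107.8) − 1(40.22) = 1012
  F: 0 + 2(107.8) = 215.6
  B: 0 + 2(40.22) = 80.43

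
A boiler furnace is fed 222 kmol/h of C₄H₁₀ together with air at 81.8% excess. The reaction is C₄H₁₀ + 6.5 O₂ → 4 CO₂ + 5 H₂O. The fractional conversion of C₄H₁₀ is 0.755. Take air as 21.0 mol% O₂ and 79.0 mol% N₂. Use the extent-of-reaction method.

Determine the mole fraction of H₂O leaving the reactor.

Stoichiometric O₂ = 6.5 × 222 = 1443 kmol/h; O₂ fed = 1443 × 1.818 = 2623 kmol/h.
N₂ fed = 2623 × 79/21 = 9869 kmol/h.
Fuel reacted = 0.755 × 222 → ξ = 167.6 kmol/h.
Outlet (n = n₀ + ν ξ):
  C₄H₁₀: 222 − 1(167.6) = 54.39
  O₂: 2623 − 6.5(167.6) = 1534
  N₂: 9869 (inert)
  CO₂: 0 + 4(167.6) = 670.4
  H₂O: 0 + 5(167.6) = 838.1
Total out = 12970 kmol/h; y_H₂O = 838.1 / 12970 = 0.06464.

0.0646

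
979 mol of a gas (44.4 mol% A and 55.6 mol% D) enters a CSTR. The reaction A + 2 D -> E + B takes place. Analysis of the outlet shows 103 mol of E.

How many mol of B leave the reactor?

103 mol

For E: n = n₀ + 1ξ → 103 = 0 + 1ξ, giving ξ = 103 mol.
Outlet amounts (n = n₀ + ν ξ):
  A: 434.7 − 1(103) = 331.7
  D: 544.3 − 2(103) = 338.3
  E: 0 + 1(103) = 103
  B: 0 + 1(103) = 103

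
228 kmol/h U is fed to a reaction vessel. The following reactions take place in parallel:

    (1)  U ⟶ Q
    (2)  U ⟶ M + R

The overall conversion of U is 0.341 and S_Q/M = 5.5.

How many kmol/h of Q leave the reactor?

65.8 kmol/h

Conversion of U: U consumed = 0.341 × 228 = 77.75 kmol/h = 1ξ₁ + 1ξ₂.
Selectivity: 1ξ₁ / (1ξ₂) = 5.5 → ξ₁ = 5.5 ξ₂.
Substitute: (1·5.5 + 1) ξ₂ = 77.75 → ξ₂ = 11.96 kmol/h, ξ₁ = 65.79 kmol/h.
Outlet amounts (n = n₀ + Σ ν·ξ):
  U: 228 − 1(65.79) − 1(11.96) = 150.3
  Q: 0 + 1(65.79) = 65.79
  M: 0 + 1(11.96) = 11.96
  R: 0 + 1(11.96) = 11.96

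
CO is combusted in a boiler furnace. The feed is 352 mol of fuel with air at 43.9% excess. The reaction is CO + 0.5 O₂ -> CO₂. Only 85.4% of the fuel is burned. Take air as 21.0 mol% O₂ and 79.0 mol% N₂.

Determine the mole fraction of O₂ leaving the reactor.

0.0731

Stoichiometric O₂ = 0.5 × 352 = 176 mol; O₂ fed = 176 × 1.439 = 253.3 mol.
N₂ fed = 253.3 × 79/21 = 952.8 mol.
Fuel reacted = 0.854 × 352 → ξ = 300.6 mol.
Outlet (n = n₀ + ν ξ):
  CO: 352 − 1(300.6) = 51.39
  O₂: 253.3 − 0.5(300.6) = 103
  N₂: 952.8 (inert)
  CO₂: 0 + 1(300.6) = 300.6
Total out = 1408 mol; y_O₂ = 103 / 1408 = 0.07314.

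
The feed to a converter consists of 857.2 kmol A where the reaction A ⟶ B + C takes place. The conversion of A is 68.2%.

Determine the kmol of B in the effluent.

585 kmol

A reacted = 0.682 × 857.2 = 584.6 kmol; ν_A = −1, so ξ = 584.6/1 = 584.6 kmol.
Outlet amounts (n = n₀ + ν ξ):
  A: 857.2 − 1(584.6) = 272.6
  B: 0 + 1(584.6) = 584.6
  C: 0 + 1(584.6) = 584.6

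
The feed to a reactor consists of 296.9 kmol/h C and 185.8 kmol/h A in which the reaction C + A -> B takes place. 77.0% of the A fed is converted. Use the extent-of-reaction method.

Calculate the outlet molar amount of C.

154 kmol/h

A reacted = 0.77 × 185.8 = 143.1 kmol/h; ν_A = −1, so ξ = 143.1/1 = 143.1 kmol/h.
Outlet amounts (n = n₀ + ν ξ):
  C: 296.9 − 1(143.1) = 153.8
  A: 185.8 − 1(143.1) = 42.73
  B: 0 + 1(143.1) = 143.1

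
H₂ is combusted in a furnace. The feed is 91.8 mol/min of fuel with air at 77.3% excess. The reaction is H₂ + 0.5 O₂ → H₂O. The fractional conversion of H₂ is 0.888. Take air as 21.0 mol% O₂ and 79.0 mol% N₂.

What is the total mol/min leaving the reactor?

439 mol/min

Stoichiometric O₂ = 0.5 × 91.8 = 45.9 mol/min; O₂ fed = 45.9 × 1.773 = 81.38 mol/min.
N₂ fed = 81.38 × 79/21 = 306.1 mol/min.
Fuel reacted = 0.888 × 91.8 → ξ = 81.52 mol/min.
Outlet (n = n₀ + ν ξ):
  H₂: 91.8 − 1(81.52) = 10.28
  O₂: 81.38 − 0.5(81.52) = 40.62
  N₂: 306.1 (inert)
  H₂O: 0 + 1(81.52) = 81.52
Total out = 10.28 + 40.62 + 306.1 + 81.52 = 438.6 mol/min.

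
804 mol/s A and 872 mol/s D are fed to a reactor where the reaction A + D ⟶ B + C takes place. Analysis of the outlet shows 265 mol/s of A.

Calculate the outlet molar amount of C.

539 mol/s

For A: n = n₀ − 1ξ → 265 = 804 − 1ξ, giving ξ = 539 mol/s.
Outlet amounts (n = n₀ + ν ξ):
  A: 804 − 1(539) = 265
  D: 872 − 1(539) = 333
  B: 0 + 1(539) = 539
  C: 0 + 1(539) = 539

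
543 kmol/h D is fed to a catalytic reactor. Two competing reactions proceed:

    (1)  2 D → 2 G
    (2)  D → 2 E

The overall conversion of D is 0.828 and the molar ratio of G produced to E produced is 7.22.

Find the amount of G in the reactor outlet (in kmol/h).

Conversion of D: D consumed = 0.828 × 543 = 449.6 kmol/h = 2ξ₁ + 1ξ₂.
Selectivity: 2ξ₁ / (2ξ₂) = 7.22 → ξ₁ = 7.22 ξ₂.
Substitute: (2·7.22 + 1) ξ₂ = 449.6 → ξ₂ = 29.12 kmol/h, ξ₁ = 210.2 kmol/h.
Outlet amounts (n = n₀ + Σ ν·ξ):
  D: 543 − 2(210.2) − 1(29.12) = 93.4
  G: 0 + 2(210.2) = 420.5
  E: 0 + 2(29.12) = 58.24

420 kmol/h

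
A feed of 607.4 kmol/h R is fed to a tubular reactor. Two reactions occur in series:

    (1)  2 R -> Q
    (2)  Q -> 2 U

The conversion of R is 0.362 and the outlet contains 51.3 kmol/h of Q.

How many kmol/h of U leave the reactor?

117 kmol/h

Conversion of R: R consumed = 2ξ₁ = 0.362 × 607.4 → ξ₁ = 109.9 kmol/h.
Q balance: n_Q = 0 + 1ξ₁ − 1ξ₂ = 51.3 → ξ₂ = (1·109.9 − 51.3)/1 = 58.64 kmol/h.
Outlet amounts (n = n₀ + Σ ν·ξ):
  R: 607.4 − 2(109.9) = 387.5
  Q: 0 + 1(109.9) − 1(58.64) = 51.3
  U: 0 + 2(58.64) = 117.3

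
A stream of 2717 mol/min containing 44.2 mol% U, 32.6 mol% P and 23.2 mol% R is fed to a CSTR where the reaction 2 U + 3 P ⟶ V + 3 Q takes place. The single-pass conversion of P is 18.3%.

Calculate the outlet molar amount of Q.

P reacted = 0.183 × 885.7 = 162.1 mol/min; ν_P = −3, so ξ = 162.1/3 = 54.03 mol/min.
Outlet amounts (n = n₀ + ν ξ):
  U: 1201 − 2(54.03) = 1093
  P: 885.7 − 3(54.03) = 723.7
  V: 0 + 1(54.03) = 54.03
  Q: 0 + 3(54.03) = 162.1
  R: 630.3 (inert)

162 mol/min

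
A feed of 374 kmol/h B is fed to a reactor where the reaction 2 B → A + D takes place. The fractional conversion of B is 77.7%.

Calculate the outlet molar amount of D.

145 kmol/h

B reacted = 0.777 × 374 = 290.6 kmol/h; ν_B = −2, so ξ = 290.6/2 = 145.3 kmol/h.
Outlet amounts (n = n₀ + ν ξ):
  B: 374 − 2(145.3) = 83.4
  A: 0 + 1(145.3) = 145.3
  D: 0 + 1(145.3) = 145.3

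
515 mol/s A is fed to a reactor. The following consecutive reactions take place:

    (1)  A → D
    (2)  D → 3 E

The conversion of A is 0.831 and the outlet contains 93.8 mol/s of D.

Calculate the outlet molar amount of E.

Conversion of A: A consumed = 1ξ₁ = 0.831 × 515 → ξ₁ = 428 mol/s.
D balance: n_D = 0 + 1ξ₁ − 1ξ₂ = 93.8 → ξ₂ = (1·428 − 93.8)/1 = 334.2 mol/s.
Outlet amounts (n = n₀ + Σ ν·ξ):
  A: 515 − 1(428) = 87.04
  D: 0 + 1(428) − 1(334.2) = 93.8
  E: 0 + 3(334.2) = 1002

1000 mol/s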